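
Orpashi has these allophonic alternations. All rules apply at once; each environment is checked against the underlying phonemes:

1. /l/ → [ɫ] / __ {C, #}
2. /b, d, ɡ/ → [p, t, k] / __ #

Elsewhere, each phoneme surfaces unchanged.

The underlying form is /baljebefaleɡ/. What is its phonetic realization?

[baɫjebefalek]

/b/ — word-initial; rule 2 does not apply here → [b].
/a/ stays [a].
/l/ (between /a/ and /j/) occurs word-finally or immediately before a consonant → [ɫ] by rule 1.
/j/ (between /l/ and /e/): no rule targets it → [j].
/e/ stays [e].
/b/ (between /e/ and /e/) fails the environment for rule 2, so it stays [b].
/e/ stays [e].
/f/ (between /e/ and /a/) is unaffected → [f].
/a/ stays [a].
/l/ (between /a/ and /e/) fails the environment for rule 1, so it stays [l].
/e/ (between /l/ and /ɡ/): no rule targets it → [e].
/ɡ/ — word-final, word-finally — surfaces as [k] (rule 2).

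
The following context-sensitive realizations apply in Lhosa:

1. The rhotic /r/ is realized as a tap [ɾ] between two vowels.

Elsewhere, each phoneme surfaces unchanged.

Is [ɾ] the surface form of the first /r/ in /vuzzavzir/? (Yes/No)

No

/r/ — word-final; rule 1 does not apply here → [r].
The actual realization is [r], not [ɾ].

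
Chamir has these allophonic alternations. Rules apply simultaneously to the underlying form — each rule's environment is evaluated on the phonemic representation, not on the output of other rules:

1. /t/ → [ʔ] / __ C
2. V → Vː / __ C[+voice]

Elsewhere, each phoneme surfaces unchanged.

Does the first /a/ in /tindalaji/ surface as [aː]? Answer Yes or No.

/a/ — between /d/ and /l/, before a voiced consonant — surfaces as [aː] (rule 2).
The actual realization is [aː], which matches [aː].

Yes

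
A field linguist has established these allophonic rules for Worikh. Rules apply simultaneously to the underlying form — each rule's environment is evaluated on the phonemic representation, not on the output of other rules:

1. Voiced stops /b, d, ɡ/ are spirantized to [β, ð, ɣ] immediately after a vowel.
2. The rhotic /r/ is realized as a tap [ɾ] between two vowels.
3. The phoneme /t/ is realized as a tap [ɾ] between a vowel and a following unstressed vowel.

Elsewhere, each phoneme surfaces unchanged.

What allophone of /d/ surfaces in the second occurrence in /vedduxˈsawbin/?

/d/ (between /d/ and /u/): rule 1 targets it, but not immediately after a vowel → unchanged [d].

[d]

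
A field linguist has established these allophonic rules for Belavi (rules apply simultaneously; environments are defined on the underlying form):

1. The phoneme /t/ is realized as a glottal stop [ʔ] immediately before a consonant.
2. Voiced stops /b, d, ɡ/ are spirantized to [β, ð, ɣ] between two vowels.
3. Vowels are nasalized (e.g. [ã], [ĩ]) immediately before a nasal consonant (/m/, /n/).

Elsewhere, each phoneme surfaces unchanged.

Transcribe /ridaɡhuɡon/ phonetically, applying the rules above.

/r/ (word-initial) is unaffected → [r].
/i/ (between /r/ and /d/) is in the target of rule 3 but the environment (before a nasal consonant) is not met → [i].
/d/ (between /i/ and /a/) occurs between two vowels → [ð] by rule 2.
/a/ (between /d/ and /ɡ/): rule 3 targets it, but not before a nasal consonant → unchanged [a].
/ɡ/ (between /a/ and /h/): rule 2 targets it, but not between two vowels → unchanged [ɡ].
/h/ (between /ɡ/ and /u/) is unaffected → [h].
/u/ (between /h/ and /ɡ/): rule 3 targets it, but not before a nasal consonant → unchanged [u].
/ɡ/ meets the environment for rule 2 (between two vowels) → [ɣ].
/o/ meets the environment for rule 3 (before a nasal consonant) → [õ].
/n/ (word-final) is unaffected → [n].

[riðaɡhuɣõn]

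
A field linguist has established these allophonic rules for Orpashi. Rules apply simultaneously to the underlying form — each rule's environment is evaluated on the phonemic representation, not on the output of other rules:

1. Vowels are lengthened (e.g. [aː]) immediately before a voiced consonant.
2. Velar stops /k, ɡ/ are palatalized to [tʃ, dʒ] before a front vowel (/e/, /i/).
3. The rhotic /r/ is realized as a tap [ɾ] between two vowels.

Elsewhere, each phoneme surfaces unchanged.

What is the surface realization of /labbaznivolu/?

[laːbbaːzniːvoːlu]

/l/ — not in any rule's target class → [l].
/a/ meets the environment for rule 1 (before a voiced consonant) → [aː].
/b/ (between /a/ and /b/): no rule targets it → [b].
/b/ (between /b/ and /a/) is unaffected → [b].
Rule 1 applies to /a/ (between /b/ and /z/: before a voiced consonant) → [aː].
/z/ (between /a/ and /n/): no rule targets it → [z].
/n/ — not in any rule's target class → [n].
Rule 1 applies to /i/ (between /n/ and /v/: before a voiced consonant) → [iː].
/v/ (between /i/ and /o/) is unaffected → [v].
/o/ (between /v/ and /l/) occurs before a voiced consonant → [oː] by rule 1.
/l/ (between /o/ and /u/) is unaffected → [l].
/u/ (word-final) is in the target of rule 1 but the environment (before a voiced consonant) is not met → [u].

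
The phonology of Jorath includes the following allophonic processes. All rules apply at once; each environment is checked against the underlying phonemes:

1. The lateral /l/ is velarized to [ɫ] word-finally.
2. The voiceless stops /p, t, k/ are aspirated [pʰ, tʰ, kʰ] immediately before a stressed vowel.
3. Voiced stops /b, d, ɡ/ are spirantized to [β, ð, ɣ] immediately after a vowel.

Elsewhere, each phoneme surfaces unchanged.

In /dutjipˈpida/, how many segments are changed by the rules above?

Segments that undergo a rule: /p/ → [pʰ] (rule 2); /d/ → [ð] (rule 3).
All other segments surface unchanged.

2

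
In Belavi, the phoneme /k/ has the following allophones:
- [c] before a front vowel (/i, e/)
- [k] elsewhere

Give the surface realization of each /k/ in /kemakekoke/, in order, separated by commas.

[c], [c], [k], [c]

Occurrence 1 (position 1): before a front vowel → [c].
Occurrence 2 (position 5): before a front vowel → [c].
Occurrence 3 (position 7): no conditioning environment matches → elsewhere allophone [k].
Occurrence 4 (position 9): before a front vowel → [c].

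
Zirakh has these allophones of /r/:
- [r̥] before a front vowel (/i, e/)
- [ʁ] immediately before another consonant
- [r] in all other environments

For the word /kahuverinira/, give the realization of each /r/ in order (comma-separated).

Occurrence 1 (position 7): before a front vowel (/i, e/) → [r̥].
Occurrence 2 (position 11): no conditioning environment matches → elsewhere allophone [r].

[r̥], [r]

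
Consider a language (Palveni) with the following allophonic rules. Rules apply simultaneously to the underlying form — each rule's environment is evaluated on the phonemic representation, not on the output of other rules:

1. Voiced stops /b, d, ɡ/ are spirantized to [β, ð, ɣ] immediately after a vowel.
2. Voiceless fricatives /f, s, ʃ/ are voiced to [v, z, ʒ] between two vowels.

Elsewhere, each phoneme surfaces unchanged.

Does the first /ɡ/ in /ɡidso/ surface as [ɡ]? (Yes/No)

/ɡ/ (word-initial): rule 1 targets it, but not immediately after a vowel → unchanged [ɡ].
The actual realization is [ɡ], which matches [ɡ].

Yes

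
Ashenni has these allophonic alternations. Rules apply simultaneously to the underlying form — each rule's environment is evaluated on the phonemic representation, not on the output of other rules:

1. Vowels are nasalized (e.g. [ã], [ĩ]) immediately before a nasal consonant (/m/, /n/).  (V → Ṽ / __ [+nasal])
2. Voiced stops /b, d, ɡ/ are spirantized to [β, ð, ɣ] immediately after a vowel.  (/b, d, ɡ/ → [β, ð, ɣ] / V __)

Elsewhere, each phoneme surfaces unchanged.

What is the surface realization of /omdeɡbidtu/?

/o/ — word-initial, before a nasal consonant — surfaces as [õ] (rule 1).
/d/ — between /m/ and /e/; rule 2 does not apply here → [d].
/e/ (between /d/ and /ɡ/): rule 1 targets it, but not before a nasal consonant → unchanged [e].
Rule 2 applies to /ɡ/ (between /e/ and /b/: immediately after a vowel) → [ɣ].
/b/ — between /ɡ/ and /i/; rule 2 does not apply here → [b].
/i/ (between /b/ and /d/) fails the environment for rule 1, so it stays [i].
/d/ meets the environment for rule 2 (immediately after a vowel) → [ð].
/u/ (word-final) fails the environment for rule 1, so it stays [u].

[õmdeɣbiðtu]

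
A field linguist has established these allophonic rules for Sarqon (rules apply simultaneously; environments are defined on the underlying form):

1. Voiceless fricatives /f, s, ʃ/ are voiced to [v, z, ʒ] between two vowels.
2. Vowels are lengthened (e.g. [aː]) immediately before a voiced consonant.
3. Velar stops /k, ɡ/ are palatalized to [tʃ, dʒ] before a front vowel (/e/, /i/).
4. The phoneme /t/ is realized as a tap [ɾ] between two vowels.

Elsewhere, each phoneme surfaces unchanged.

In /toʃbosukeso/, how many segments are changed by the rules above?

3

Segments that undergo a rule: /s/ → [z] (rule 1); /k/ → [tʃ] (rule 3); /s/ → [z] (rule 1).
All other segments surface unchanged.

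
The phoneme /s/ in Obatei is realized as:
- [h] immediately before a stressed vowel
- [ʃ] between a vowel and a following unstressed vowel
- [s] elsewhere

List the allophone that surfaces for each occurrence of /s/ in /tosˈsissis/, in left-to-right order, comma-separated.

Occurrence 1 (position 3): no conditioning environment matches → elsewhere allophone [s].
Occurrence 2 (position 4): immediately before a stressed vowel → [h].
Occurrence 3 (position 6): no conditioning environment matches → elsewhere allophone [s].
Occurrence 4 (position 7): no conditioning environment matches → elsewhere allophone [s].
Occurrence 5 (position 9): no conditioning environment matches → elsewhere allophone [s].

[s], [h], [s], [s], [s]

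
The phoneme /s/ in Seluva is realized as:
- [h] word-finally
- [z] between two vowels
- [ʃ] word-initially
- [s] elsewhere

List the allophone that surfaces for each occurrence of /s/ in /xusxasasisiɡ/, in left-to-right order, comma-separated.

[s], [z], [z], [z]

Occurrence 1 (position 3): no conditioning environment matches → elsewhere allophone [s].
Occurrence 2 (position 6): between two vowels → [z].
Occurrence 3 (position 8): between two vowels → [z].
Occurrence 4 (position 10): between two vowels → [z].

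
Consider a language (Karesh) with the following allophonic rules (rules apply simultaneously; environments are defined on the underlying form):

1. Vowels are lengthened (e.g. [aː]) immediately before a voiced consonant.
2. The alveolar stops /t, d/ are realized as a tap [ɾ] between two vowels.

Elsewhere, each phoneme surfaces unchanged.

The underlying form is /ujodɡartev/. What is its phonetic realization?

[uːjoːdɡaːrteːv]

/u/ (word-initial) occurs before a voiced consonant → [uː] by rule 1.
/j/ (between /u/ and /o/): no rule targets it → [j].
/o/ — between /j/ and /d/, before a voiced consonant — surfaces as [oː] (rule 1).
/d/ — between /o/ and /ɡ/; rule 2 does not apply here → [d].
/ɡ/ (between /d/ and /a/) is unaffected → [ɡ].
/a/ (between /ɡ/ and /r/): before a voiced consonant, so rule 1 applies → [aː].
/r/ (between /a/ and /t/) is unaffected → [r].
/t/ (between /r/ and /e/): rule 2 targets it, but not between two vowels → unchanged [t].
/e/ meets the environment for rule 1 (before a voiced consonant) → [eː].
/v/ — not in any rule's target class → [v].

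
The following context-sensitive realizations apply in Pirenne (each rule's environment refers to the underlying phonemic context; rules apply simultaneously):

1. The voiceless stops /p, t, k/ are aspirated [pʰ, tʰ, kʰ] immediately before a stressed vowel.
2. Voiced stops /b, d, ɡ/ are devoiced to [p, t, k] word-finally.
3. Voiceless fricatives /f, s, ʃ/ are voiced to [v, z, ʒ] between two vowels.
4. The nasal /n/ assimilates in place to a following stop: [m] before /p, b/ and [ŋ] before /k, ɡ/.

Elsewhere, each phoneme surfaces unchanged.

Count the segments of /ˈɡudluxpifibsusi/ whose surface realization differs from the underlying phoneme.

2

Segments that undergo a rule: /f/ → [v] (rule 3); /s/ → [z] (rule 3).
All other segments surface unchanged.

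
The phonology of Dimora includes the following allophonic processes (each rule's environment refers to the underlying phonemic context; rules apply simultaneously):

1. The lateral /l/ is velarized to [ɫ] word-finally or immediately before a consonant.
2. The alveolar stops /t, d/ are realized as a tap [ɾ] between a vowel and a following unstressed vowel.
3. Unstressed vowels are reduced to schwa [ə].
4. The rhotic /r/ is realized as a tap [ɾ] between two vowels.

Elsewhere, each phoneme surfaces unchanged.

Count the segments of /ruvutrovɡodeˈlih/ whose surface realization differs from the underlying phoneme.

Segments that undergo a rule: /u/ → [ə] (rule 3); /u/ → [ə] (rule 3); /o/ → [ə] (rule 3); /o/ → [ə] (rule 3); /d/ → [ɾ] (rule 2); /e/ → [ə] (rule 3).
All other segments surface unchanged.

6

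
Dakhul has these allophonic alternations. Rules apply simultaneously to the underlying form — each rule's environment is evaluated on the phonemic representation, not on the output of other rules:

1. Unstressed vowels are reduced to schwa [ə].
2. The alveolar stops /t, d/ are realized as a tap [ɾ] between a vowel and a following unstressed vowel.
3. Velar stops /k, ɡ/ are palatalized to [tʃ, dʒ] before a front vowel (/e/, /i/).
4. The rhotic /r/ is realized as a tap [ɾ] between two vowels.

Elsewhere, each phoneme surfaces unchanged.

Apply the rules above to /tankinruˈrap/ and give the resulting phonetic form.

/t/ (word-initial) is in the target of rule 2 but the environment (between a vowel and a following unstressed vowel) is not met → [t].
Rule 1 applies to /a/ (between /t/ and /n/: in an unstressed syllable) → [ə].
Rule 3 applies to /k/ (between /n/ and /i/: before a front vowel) → [tʃ].
/i/ meets the environment for rule 1 (in an unstressed syllable) → [ə].
/r/ (between /n/ and /u/): rule 4 targets it, but not between two vowels → unchanged [r].
/u/ — between /r/ and /r/, in an unstressed syllable — surfaces as [ə] (rule 1).
Rule 4 applies to /r/ (between /u/ and /a/: between two vowels) → [ɾ].
/a/ — between /r/ and /p/; rule 1 does not apply here → [a].

[təntʃənrəˈɾap]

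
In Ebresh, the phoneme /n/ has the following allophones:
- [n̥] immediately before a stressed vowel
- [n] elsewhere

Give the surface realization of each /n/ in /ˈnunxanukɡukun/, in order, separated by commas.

[n̥], [n], [n], [n]

Occurrence 1 (position 1): immediately before a stressed vowel → [n̥].
Occurrence 2 (position 3): no conditioning environment matches → elsewhere allophone [n].
Occurrence 3 (position 6): no conditioning environment matches → elsewhere allophone [n].
Occurrence 4 (position 13): no conditioning environment matches → elsewhere allophone [n].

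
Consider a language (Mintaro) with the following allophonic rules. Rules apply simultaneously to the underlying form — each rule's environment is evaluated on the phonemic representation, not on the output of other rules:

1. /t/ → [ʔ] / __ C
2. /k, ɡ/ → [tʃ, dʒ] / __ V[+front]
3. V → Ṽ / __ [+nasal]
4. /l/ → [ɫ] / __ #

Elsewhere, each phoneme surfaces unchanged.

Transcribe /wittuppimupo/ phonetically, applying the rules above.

/w/ — not in any rule's target class → [w].
/i/ (between /w/ and /t/) is in the target of rule 3 but the environment (before a nasal consonant) is not met → [i].
/t/ (between /i/ and /t/): immediately before a consonant, so rule 1 applies → [ʔ].
/t/ (between /t/ and /u/) fails the environment for rule 1, so it stays [t].
/u/ (between /t/ and /p/): rule 3 targets it, but not before a nasal consonant → unchanged [u].
/p/ stays [p].
/p/ stays [p].
/i/ meets the environment for rule 3 (before a nasal consonant) → [ĩ].
/m/ stays [m].
/u/ (between /m/ and /p/): rule 3 targets it, but not before a nasal consonant → unchanged [u].
/p/ (between /u/ and /o/) is unaffected → [p].
/o/ (word-final) is in the target of rule 3 but the environment (before a nasal consonant) is not met → [o].

[wiʔtuppĩmupo]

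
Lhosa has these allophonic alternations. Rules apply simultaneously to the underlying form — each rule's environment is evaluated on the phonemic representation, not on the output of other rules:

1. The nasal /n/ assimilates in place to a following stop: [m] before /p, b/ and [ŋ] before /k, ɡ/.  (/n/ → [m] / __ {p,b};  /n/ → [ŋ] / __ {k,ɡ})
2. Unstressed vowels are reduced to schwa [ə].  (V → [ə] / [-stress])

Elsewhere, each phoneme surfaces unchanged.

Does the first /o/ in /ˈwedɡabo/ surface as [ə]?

/o/ — word-final, in an unstressed syllable — surfaces as [ə] (rule 2).
The actual realization is [ə], which matches [ə].

Yes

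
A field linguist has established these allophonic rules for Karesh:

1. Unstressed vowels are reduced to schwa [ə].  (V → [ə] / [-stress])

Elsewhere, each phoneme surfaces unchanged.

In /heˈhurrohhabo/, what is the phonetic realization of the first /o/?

/o/ (between /r/ and /h/) occurs in an unstressed syllable → [ə] by rule 1.

[ə]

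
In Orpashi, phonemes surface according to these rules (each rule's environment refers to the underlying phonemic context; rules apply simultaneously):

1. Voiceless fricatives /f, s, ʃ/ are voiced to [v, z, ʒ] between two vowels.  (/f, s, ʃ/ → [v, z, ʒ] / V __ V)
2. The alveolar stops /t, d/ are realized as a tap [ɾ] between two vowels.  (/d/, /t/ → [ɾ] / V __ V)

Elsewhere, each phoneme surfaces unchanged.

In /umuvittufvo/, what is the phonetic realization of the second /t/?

[t]

/t/ (between /t/ and /u/): rule 2 targets it, but not between two vowels → unchanged [t].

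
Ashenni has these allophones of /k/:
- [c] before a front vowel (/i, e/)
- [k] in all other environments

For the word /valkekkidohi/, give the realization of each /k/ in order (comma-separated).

Occurrence 1 (position 4): before a front vowel → [c].
Occurrence 2 (position 6): no conditioning environment matches → elsewhere allophone [k].
Occurrence 3 (position 7): before a front vowel → [c].

[c], [k], [c]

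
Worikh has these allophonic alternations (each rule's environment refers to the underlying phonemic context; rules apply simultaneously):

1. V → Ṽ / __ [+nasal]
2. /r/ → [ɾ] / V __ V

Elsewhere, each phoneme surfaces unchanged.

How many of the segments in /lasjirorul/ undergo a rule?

2

Segments that undergo a rule: /r/ → [ɾ] (rule 2); /r/ → [ɾ] (rule 2).
All other segments surface unchanged.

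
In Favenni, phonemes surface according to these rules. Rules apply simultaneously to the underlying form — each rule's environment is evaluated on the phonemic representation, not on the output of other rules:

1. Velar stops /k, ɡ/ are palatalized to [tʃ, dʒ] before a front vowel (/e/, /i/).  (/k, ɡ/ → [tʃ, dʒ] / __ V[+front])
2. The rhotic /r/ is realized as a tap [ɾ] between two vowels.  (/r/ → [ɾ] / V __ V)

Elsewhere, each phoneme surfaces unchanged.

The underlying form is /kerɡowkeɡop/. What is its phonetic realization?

/k/ (word-initial): before a front vowel, so rule 1 applies → [tʃ].
/e/ — not in any rule's target class → [e].
/r/ (between /e/ and /ɡ/) is in the target of rule 2 but the environment (between two vowels) is not met → [r].
/ɡ/ (between /r/ and /o/) is in the target of rule 1 but the environment (before a front vowel) is not met → [ɡ].
/o/ stays [o].
/w/ (between /o/ and /k/): no rule targets it → [w].
Rule 1 applies to /k/ (between /w/ and /e/: before a front vowel) → [tʃ].
/e/ (between /k/ and /ɡ/): no rule targets it → [e].
/ɡ/ (between /e/ and /o/) is in the target of rule 1 but the environment (before a front vowel) is not met → [ɡ].
/o/ — not in any rule's target class → [o].
/p/ (word-final): no rule targets it → [p].

[tʃerɡowtʃeɡop]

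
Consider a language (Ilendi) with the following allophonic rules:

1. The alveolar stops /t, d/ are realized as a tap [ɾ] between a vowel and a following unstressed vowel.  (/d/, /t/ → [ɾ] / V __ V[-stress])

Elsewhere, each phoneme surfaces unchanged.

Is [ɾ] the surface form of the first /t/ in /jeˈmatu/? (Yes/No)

/t/ meets the environment for rule 1 (between a vowel and a following unstressed vowel) → [ɾ].
The actual realization is [ɾ], which matches [ɾ].

Yes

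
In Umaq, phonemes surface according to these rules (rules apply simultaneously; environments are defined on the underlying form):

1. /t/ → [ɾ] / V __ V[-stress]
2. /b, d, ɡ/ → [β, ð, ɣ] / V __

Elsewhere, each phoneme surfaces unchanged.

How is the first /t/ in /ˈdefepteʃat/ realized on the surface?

/t/ (between /p/ and /e/): rule 1 targets it, but not between a vowel and a following unstressed vowel → unchanged [t].

[t]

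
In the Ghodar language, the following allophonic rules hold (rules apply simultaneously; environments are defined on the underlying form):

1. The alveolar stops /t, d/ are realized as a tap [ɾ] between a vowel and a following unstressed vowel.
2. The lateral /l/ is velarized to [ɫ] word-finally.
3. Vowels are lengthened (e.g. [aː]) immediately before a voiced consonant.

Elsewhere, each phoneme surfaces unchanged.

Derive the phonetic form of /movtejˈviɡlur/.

[moːvteːjˈviːɡluːr]

/m/ (word-initial): no rule targets it → [m].
/o/ meets the environment for rule 3 (before a voiced consonant) → [oː].
/v/ (between /o/ and /t/): no rule targets it → [v].
/t/ (between /v/ and /e/) is in the target of rule 1 but the environment (between a vowel and a following unstressed vowel) is not met → [t].
/e/ — between /t/ and /j/, before a voiced consonant — surfaces as [eː] (rule 3).
/j/ (between /e/ and /v/): no rule targets it → [j].
/v/ (between /j/ and /i/): no rule targets it → [v].
/i/ — between /v/ and /ɡ/, before a voiced consonant — surfaces as [iː] (rule 3).
/ɡ/ stays [ɡ].
/l/ (between /ɡ/ and /u/) is in the target of rule 2 but the environment (word-finally) is not met → [l].
/u/ (between /l/ and /r/): before a voiced consonant, so rule 3 applies → [uː].
/r/ (word-final): no rule targets it → [r].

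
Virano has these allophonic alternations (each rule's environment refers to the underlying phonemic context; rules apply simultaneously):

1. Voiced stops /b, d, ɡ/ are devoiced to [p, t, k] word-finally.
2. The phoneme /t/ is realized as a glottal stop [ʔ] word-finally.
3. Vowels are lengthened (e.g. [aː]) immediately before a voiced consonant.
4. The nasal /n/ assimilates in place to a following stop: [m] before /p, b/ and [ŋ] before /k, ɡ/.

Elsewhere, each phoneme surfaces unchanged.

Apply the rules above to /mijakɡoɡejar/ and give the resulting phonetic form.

[miːjakɡoːɡeːjaːr]

/m/ (word-initial): no rule targets it → [m].
Rule 3 applies to /i/ (between /m/ and /j/: before a voiced consonant) → [iː].
/j/ stays [j].
/a/ (between /j/ and /k/): rule 3 targets it, but not before a voiced consonant → unchanged [a].
/k/ — not in any rule's target class → [k].
/ɡ/ (between /k/ and /o/): rule 1 targets it, but not word-finally → unchanged [ɡ].
/o/ — between /ɡ/ and /ɡ/, before a voiced consonant — surfaces as [oː] (rule 3).
/ɡ/ — between /o/ and /e/; rule 1 does not apply here → [ɡ].
/e/ (between /ɡ/ and /j/): before a voiced consonant, so rule 3 applies → [eː].
/j/ stays [j].
/a/ — between /j/ and /r/, before a voiced consonant — surfaces as [aː] (rule 3).
/r/ stays [r].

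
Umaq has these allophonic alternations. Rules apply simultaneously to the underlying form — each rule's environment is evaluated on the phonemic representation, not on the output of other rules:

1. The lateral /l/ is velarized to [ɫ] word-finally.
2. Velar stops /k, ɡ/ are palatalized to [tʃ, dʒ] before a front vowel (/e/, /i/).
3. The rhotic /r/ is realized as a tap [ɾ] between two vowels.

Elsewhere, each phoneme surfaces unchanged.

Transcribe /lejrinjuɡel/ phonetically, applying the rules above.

/l/ (word-initial) fails the environment for rule 1, so it stays [l].
/e/ (between /l/ and /j/): no rule targets it → [e].
/j/ (between /e/ and /r/) is unaffected → [j].
/r/ (between /j/ and /i/) fails the environment for rule 3, so it stays [r].
/i/ (between /r/ and /n/) is unaffected → [i].
/n/ (between /i/ and /j/): no rule targets it → [n].
/j/ stays [j].
/u/ stays [u].
Rule 2 applies to /ɡ/ (between /u/ and /e/: before a front vowel) → [dʒ].
/e/ (between /ɡ/ and /l/) is unaffected → [e].
/l/ — word-final, word-finally — surfaces as [ɫ] (rule 1).

[lejrinjudʒeɫ]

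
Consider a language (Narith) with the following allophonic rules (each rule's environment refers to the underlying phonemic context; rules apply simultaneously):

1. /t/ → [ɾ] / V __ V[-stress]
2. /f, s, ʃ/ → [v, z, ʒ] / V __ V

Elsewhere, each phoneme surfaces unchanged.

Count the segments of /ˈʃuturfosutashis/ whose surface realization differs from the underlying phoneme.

Segments that undergo a rule: /t/ → [ɾ] (rule 1); /s/ → [z] (rule 2); /t/ → [ɾ] (rule 1).
All other segments surface unchanged.

3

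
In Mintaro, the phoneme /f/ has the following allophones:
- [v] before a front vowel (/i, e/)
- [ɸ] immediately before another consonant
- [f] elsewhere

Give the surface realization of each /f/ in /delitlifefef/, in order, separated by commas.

Occurrence 1 (position 8): before a front vowel (/i, e/) → [v].
Occurrence 2 (position 10): before a front vowel (/i, e/) → [v].
Occurrence 3 (position 12): no conditioning environment matches → elsewhere allophone [f].

[v], [v], [f]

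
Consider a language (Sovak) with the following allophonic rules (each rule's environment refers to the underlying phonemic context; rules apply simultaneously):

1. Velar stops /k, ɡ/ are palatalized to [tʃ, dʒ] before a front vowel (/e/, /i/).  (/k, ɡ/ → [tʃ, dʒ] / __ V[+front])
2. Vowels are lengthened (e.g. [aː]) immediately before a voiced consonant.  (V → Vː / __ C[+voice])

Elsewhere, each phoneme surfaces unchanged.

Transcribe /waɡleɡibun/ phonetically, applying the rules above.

[waːɡleːdʒiːbuːn]

/w/ stays [w].
/a/ (between /w/ and /ɡ/): before a voiced consonant, so rule 2 applies → [aː].
/ɡ/ — between /a/ and /l/; rule 1 does not apply here → [ɡ].
/l/ stays [l].
/e/ (between /l/ and /ɡ/): before a voiced consonant, so rule 2 applies → [eː].
/ɡ/ — between /e/ and /i/, before a front vowel — surfaces as [dʒ] (rule 1).
/i/ — between /ɡ/ and /b/, before a voiced consonant — surfaces as [iː] (rule 2).
/b/ stays [b].
/u/ — between /b/ and /n/, before a voiced consonant — surfaces as [uː] (rule 2).
/n/ (word-final) is unaffected → [n].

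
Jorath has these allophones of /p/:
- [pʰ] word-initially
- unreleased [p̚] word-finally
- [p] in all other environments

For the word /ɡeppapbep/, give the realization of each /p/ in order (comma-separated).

[p], [p], [p], [p̚]

Occurrence 1 (position 3): no conditioning environment matches → elsewhere allophone [p].
Occurrence 2 (position 4): no conditioning environment matches → elsewhere allophone [p].
Occurrence 3 (position 6): no conditioning environment matches → elsewhere allophone [p].
Occurrence 4 (position 9): word-finally → [p̚].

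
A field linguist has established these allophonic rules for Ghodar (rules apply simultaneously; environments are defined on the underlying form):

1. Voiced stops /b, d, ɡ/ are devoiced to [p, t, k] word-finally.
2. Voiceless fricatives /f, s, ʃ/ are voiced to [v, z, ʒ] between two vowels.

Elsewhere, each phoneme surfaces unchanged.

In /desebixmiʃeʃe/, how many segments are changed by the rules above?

Segments that undergo a rule: /s/ → [z] (rule 2); /ʃ/ → [ʒ] (rule 2); /ʃ/ → [ʒ] (rule 2).
All other segments surface unchanged.

3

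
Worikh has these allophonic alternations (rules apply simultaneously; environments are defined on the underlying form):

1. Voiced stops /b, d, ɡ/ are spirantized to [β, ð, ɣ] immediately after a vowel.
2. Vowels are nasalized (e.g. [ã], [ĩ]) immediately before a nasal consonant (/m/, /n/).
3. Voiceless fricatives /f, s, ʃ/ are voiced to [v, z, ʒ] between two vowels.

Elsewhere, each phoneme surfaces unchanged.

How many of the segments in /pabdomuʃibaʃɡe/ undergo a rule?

4

Segments that undergo a rule: /b/ → [β] (rule 1); /o/ → [õ] (rule 2); /ʃ/ → [ʒ] (rule 3); /b/ → [β] (rule 1).
All other segments surface unchanged.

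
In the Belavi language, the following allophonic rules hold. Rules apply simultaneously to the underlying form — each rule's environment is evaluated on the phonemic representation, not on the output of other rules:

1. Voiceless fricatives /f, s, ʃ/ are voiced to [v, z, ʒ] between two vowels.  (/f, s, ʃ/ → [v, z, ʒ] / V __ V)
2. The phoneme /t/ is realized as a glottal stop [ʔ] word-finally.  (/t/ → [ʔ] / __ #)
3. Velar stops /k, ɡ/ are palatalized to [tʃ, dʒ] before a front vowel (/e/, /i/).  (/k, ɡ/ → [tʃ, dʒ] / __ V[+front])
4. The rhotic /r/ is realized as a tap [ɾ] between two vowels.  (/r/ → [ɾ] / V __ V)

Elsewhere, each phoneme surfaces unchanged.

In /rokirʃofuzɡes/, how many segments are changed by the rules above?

Segments that undergo a rule: /k/ → [tʃ] (rule 3); /f/ → [v] (rule 1); /ɡ/ → [dʒ] (rule 3).
All other segments surface unchanged.

3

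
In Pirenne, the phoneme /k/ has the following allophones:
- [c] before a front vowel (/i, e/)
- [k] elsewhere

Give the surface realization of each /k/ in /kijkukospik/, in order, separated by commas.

[c], [k], [k], [k]

Occurrence 1 (position 1): before a front vowel → [c].
Occurrence 2 (position 4): no conditioning environment matches → elsewhere allophone [k].
Occurrence 3 (position 6): no conditioning environment matches → elsewhere allophone [k].
Occurrence 4 (position 11): no conditioning environment matches → elsewhere allophone [k].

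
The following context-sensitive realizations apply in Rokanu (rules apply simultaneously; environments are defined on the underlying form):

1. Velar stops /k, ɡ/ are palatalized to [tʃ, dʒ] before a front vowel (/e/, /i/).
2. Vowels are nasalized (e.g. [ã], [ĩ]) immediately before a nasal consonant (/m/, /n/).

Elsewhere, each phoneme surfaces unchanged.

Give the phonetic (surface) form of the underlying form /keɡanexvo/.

/k/ meets the environment for rule 1 (before a front vowel) → [tʃ].
/e/ (between /k/ and /ɡ/): rule 2 targets it, but not before a nasal consonant → unchanged [e].
/ɡ/ (between /e/ and /a/) is in the target of rule 1 but the environment (before a front vowel) is not met → [ɡ].
/a/ (between /ɡ/ and /n/) occurs before a nasal consonant → [ã] by rule 2.
/n/ (between /a/ and /e/) is unaffected → [n].
/e/ (between /n/ and /x/) fails the environment for rule 2, so it stays [e].
/x/ — not in any rule's target class → [x].
/v/ — not in any rule's target class → [v].
/o/ (word-final) is in the target of rule 2 but the environment (before a nasal consonant) is not met → [o].

[tʃeɡãnexvo]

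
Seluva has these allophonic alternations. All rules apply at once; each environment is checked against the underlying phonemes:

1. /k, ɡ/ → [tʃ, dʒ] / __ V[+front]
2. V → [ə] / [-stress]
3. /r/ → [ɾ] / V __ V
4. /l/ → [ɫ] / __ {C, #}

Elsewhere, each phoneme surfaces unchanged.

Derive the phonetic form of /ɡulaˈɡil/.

/ɡ/ (word-initial) fails the environment for rule 1, so it stays [ɡ].
/u/ — between /ɡ/ and /l/, in an unstressed syllable — surfaces as [ə] (rule 2).
/l/ — between /u/ and /a/; rule 4 does not apply here → [l].
/a/ meets the environment for rule 2 (in an unstressed syllable) → [ə].
/ɡ/ (between /a/ and /i/): before a front vowel, so rule 1 applies → [dʒ].
/i/ (between /ɡ/ and /l/) is in the target of rule 2 but the environment (in an unstressed syllable) is not met → [i].
Rule 4 applies to /l/ (word-final: word-finally or immediately before a consonant) → [ɫ].

[ɡələˈdʒiɫ]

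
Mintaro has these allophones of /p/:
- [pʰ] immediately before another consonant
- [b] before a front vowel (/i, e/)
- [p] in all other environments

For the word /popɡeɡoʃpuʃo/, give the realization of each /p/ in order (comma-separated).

Occurrence 1 (position 1): no conditioning environment matches → elsewhere allophone [p].
Occurrence 2 (position 3): immediately before another consonant → [pʰ].
Occurrence 3 (position 9): no conditioning environment matches → elsewhere allophone [p].

[p], [pʰ], [p]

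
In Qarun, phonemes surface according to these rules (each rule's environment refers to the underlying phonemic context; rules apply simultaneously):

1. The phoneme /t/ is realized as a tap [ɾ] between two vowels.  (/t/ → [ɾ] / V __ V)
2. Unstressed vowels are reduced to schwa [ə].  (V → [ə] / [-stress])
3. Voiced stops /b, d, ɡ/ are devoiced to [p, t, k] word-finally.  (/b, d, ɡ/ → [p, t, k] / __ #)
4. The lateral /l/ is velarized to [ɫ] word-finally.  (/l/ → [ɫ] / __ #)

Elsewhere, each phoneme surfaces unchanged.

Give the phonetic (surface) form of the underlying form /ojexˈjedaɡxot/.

/o/ meets the environment for rule 2 (in an unstressed syllable) → [ə].
/j/ (between /o/ and /e/): no rule targets it → [j].
Rule 2 applies to /e/ (between /j/ and /x/: in an unstressed syllable) → [ə].
/x/ stays [x].
/j/ — not in any rule's target class → [j].
/e/ (between /j/ and /d/): rule 2 targets it, but not in an unstressed syllable → unchanged [e].
/d/ (between /e/ and /a/) fails the environment for rule 3, so it stays [d].
/a/ meets the environment for rule 2 (in an unstressed syllable) → [ə].
/ɡ/ — between /a/ and /x/; rule 3 does not apply here → [ɡ].
/x/ — not in any rule's target class → [x].
/o/ — between /x/ and /t/, in an unstressed syllable — surfaces as [ə] (rule 2).
/t/ (word-final) is in the target of rule 1 but the environment (between two vowels) is not met → [t].

[əjəxˈjedəɡxət]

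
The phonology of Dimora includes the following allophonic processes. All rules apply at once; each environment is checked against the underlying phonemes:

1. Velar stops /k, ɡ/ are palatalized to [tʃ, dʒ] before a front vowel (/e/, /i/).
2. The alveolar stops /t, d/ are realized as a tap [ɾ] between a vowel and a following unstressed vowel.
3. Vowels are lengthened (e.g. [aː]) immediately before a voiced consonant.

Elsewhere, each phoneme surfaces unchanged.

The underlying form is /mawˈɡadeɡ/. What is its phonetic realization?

[maːwˈɡaːɾeːɡ]

/m/ stays [m].
/a/ — between /m/ and /w/, before a voiced consonant — surfaces as [aː] (rule 3).
/w/ (between /a/ and /ɡ/): no rule targets it → [w].
/ɡ/ (between /w/ and /a/): rule 1 targets it, but not before a front vowel → unchanged [ɡ].
/a/ (between /ɡ/ and /d/): before a voiced consonant, so rule 3 applies → [aː].
/d/ — between /a/ and /e/, between a vowel and a following unstressed vowel — surfaces as [ɾ] (rule 2).
/e/ (between /d/ and /ɡ/): before a voiced consonant, so rule 3 applies → [eː].
/ɡ/ (word-final) fails the environment for rule 1, so it stays [ɡ].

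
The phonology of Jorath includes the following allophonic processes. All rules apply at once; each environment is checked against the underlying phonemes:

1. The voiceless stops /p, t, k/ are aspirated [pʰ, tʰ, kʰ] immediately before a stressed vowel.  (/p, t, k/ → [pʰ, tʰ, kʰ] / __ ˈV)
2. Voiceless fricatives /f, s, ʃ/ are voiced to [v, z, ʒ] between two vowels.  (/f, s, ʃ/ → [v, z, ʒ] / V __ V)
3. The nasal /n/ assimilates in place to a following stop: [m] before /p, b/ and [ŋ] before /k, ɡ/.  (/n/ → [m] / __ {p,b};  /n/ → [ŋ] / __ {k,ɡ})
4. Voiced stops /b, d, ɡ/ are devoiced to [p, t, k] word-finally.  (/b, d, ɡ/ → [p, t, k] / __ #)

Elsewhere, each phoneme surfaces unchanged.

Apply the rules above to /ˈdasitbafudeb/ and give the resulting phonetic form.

[ˈdazitbavudep]

/d/ — word-initial; rule 4 does not apply here → [d].
/a/ stays [a].
/s/ — between /a/ and /i/, between two vowels — surfaces as [z] (rule 2).
/i/ (between /s/ and /t/) is unaffected → [i].
/t/ (between /i/ and /b/): rule 1 targets it, but not immediately before a stressed vowel → unchanged [t].
/b/ (between /t/ and /a/) is in the target of rule 4 but the environment (word-finally) is not met → [b].
/a/ (between /b/ and /f/) is unaffected → [a].
Rule 2 applies to /f/ (between /a/ and /u/: between two vowels) → [v].
/u/ (between /f/ and /d/) is unaffected → [u].
/d/ (between /u/ and /e/) fails the environment for rule 4, so it stays [d].
/e/ — not in any rule's target class → [e].
/b/ (word-final) occurs word-finally → [p] by rule 4.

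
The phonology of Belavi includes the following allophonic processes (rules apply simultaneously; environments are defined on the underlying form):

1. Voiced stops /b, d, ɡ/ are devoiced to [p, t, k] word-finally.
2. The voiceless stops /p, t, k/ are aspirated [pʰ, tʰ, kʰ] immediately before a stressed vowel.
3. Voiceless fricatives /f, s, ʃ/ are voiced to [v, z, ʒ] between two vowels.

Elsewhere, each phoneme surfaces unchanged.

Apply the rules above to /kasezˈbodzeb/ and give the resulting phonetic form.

[kazezˈbodzep]

/k/ (word-initial): rule 2 targets it, but not immediately before a stressed vowel → unchanged [k].
/a/ stays [a].
Rule 3 applies to /s/ (between /a/ and /e/: between two vowels) → [z].
/e/ (between /s/ and /z/): no rule targets it → [e].
/z/ (between /e/ and /b/) is unaffected → [z].
/b/ (between /z/ and /o/): rule 1 targets it, but not word-finally → unchanged [b].
/o/ (between /b/ and /d/): no rule targets it → [o].
/d/ — between /o/ and /z/; rule 1 does not apply here → [d].
/z/ — not in any rule's target class → [z].
/e/ (between /z/ and /b/): no rule targets it → [e].
/b/ (word-final) occurs word-finally → [p] by rule 1.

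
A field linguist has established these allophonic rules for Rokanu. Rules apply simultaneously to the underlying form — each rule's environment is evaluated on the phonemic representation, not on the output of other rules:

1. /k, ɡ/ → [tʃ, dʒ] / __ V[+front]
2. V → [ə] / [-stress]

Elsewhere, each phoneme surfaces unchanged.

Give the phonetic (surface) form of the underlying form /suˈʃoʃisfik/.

/u/ (between /s/ and /ʃ/) occurs in an unstressed syllable → [ə] by rule 2.
/o/ — between /ʃ/ and /ʃ/; rule 2 does not apply here → [o].
/i/ meets the environment for rule 2 (in an unstressed syllable) → [ə].
/i/ — between /f/ and /k/, in an unstressed syllable — surfaces as [ə] (rule 2).
/k/ — word-final; rule 1 does not apply here → [k].

[səˈʃoʃəsfək]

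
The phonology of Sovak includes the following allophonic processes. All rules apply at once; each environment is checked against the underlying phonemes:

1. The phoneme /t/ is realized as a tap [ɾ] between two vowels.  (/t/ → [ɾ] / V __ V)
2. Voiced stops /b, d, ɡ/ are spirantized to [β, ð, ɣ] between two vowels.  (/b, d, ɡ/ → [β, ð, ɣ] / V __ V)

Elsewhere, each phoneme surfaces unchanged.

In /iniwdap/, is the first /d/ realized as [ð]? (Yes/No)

/d/ — between /w/ and /a/; rule 2 does not apply here → [d].
The actual realization is [d], not [ð].

No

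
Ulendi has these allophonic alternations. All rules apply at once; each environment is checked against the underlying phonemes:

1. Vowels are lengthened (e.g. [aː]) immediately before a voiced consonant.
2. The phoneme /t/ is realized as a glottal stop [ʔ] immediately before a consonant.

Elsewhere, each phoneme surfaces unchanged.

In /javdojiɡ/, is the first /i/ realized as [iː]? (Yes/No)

Yes

/i/ (between /j/ and /ɡ/) occurs before a voiced consonant → [iː] by rule 1.
The actual realization is [iː], which matches [iː].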